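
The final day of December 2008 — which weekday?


December 2008 has 31 days
Anchor: Jan 1, 2008. With p = 2008 - 1 = 2007: (p + p//4 - p//100 + p//400) mod 7 = (2007 + 501 - 20 + 5) mod 7 = 2493 mod 7 = 1 -> Tuesday (Mon=0 ... Sun=6)
Days before December (Jan-Nov): 335; December 1 index = (1 + 335) mod 7 = 0 -> Monday
Last day offset: 31 - 1 = 30 days
Weekday index = (0 + 30) mod 7 = 2

Wednesday, December 31


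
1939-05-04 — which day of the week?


Date: May 4, 1939
Anchor: Jan 1, 1939. With p = 1939 - 1 = 1938: (p + p//4 - p//100 + p//400) mod 7 = (1938 + 484 - 19 + 4) mod 7 = 2407 mod 7 = 6 -> Sunday (Mon=0 ... Sun=6)
Days before May (Jan-Apr): 120; offset = 120 + 4 - 1 = 123
Weekday index = (6 + 123) mod 7 = 3

Day of the week: Thursday


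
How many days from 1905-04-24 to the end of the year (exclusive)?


Day of year: 114 of 365
Remaining = 365 - 114

251 days


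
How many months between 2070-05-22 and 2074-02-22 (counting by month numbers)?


From May 2070 to February 2074
4 years * 12 = 48 months, minus 3 months = 45

45 months


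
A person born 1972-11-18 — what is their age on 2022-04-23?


Birth: 1972-11-18
Reference: 2022-04-23
Year difference: 2022 - 1972 = 50
Birthday not yet reached in 2022, subtract 1

49 years old


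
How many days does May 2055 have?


May 2055

31 days


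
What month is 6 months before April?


April is month 4
4 - 6 = -2; wrap: -2 + 12 = 10

October


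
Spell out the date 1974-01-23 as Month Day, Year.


ISO 1974-01-23 parses as year=1974, month=01, day=23
Month 1 -> January

January 23, 1974


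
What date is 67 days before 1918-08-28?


Start: 1918-08-28, subtract 67 days
Back 28 days from August 28 reaches July 31, 1918 -> 39 left
July 1918 has 31 days -> back to June 30, 1918 -> 8 left
June 1918: 30 - 8 = 22 -> lands on June 22

Result: 1918-06-22


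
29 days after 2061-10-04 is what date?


Start: 2061-10-04, add 29 days
October 2061 has 31 days: 31 - 4 = 27 days to October 31 -> 2 left
November 2061: 2 <= 30 -> lands on November 2

Result: 2061-11-02


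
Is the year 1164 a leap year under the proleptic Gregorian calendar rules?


Gregorian leap year rule: divisible by 4, but not by 100, unless also by 400.
1164 is divisible by 4 but not 100 -> leap year

Yes


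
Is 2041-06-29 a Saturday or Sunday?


Anchor: Jan 1, 2041. With p = 2041 - 1 = 2040: (p + p//4 - p//100 + p//400) mod 7 = (2040 + 510 - 20 + 5) mod 7 = 2535 mod 7 = 1 -> Tuesday (Mon=0 ... Sun=6)
Day of year: 180; offset = 179
Weekday index = (1 + 179) mod 7 = 5 -> Saturday
Weekend days: Saturday, Sunday

Yes


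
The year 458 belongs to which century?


Century = (year - 1) // 100 + 1
= (458 - 1) // 100 + 1
= 457 // 100 + 1
= 4 + 1

5th century


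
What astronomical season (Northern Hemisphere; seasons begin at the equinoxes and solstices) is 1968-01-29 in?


Date: January 29
Astronomical Winter (approx.; exact equinox/solstice day varies by year): December 21 to March 19
January 29 falls within the Winter window

Winter


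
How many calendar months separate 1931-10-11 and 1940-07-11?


From October 1931 to July 1940
9 years * 12 = 108 months, minus 3 months = 105

105 months


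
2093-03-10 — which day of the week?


Date: March 10, 2093
Anchor: Jan 1, 2093. With p = 2093 - 1 = 2092: (p + p//4 - p//100 + p//400) mod 7 = (2092 + 523 - 20 + 5) mod 7 = 2600 mod 7 = 3 -> Thursday (Mon=0 ... Sun=6)
Days before March (Jan-Feb): 59; offset = 59 + 10 - 1 = 68
Weekday index = (3 + 68) mod 7 = 1

Day of the week: Tuesday


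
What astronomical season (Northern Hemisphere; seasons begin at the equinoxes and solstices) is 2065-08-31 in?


Date: August 31
Astronomical Summer (approx.; exact equinox/solstice day varies by year): June 21 to September 21
August 31 falls within the Summer window

Summer


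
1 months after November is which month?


November is month 11
11 + 1 = 12

December


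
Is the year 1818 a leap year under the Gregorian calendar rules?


Gregorian leap year rule: divisible by 4, but not by 100, unless also by 400.
1818 is not divisible by 4 -> not a leap year

No


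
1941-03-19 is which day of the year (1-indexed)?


Date: March 19, 1941
Days in months 1 through 2: 59
Plus 19 days in March

Day of year: 78


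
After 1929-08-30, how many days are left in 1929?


Day of year: 242 of 365
Remaining = 365 - 242

123 days


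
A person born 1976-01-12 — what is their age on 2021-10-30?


Birth: 1976-01-12
Reference: 2021-10-30
Year difference: 2021 - 1976 = 45

45 years old


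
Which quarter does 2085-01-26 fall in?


Month: January (month 1)
Q1: Jan-Mar, Q2: Apr-Jun, Q3: Jul-Sep, Q4: Oct-Dec

Q1


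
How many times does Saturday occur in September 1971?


September 1971 has 30 days
Anchor: Jan 1, 1971. With p = 1971 - 1 = 1970: (p + p//4 - p//100 + p//400) mod 7 = (1970 + 492 - 19 + 4) mod 7 = 2447 mod 7 = 4 -> Friday (Mon=0 ... Sun=6)
Days before September (Jan-Aug): 243; September 1 index = (4 + 243) mod 7 = 2 -> Wednesday
First Saturday is September 4
Saturdays: 4, 11, 18, 25

4 Saturdays


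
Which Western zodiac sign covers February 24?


Date: February 24
Conventional tropical zodiac dates: Pisces from February 19 onward; Aries starts March 21
February 24 falls within the Pisces range

Pisces


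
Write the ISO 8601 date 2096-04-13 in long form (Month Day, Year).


ISO 2096-04-13 parses as year=2096, month=04, day=13
Month 4 -> April

April 13, 2096


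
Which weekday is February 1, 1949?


Target: February 1, 1949
Anchor: Jan 1, 1949. With p = 1949 - 1 = 1948: (p + p//4 - p//100 + p//400) mod 7 = (1948 + 487 - 19 + 4) mod 7 = 2420 mod 7 = 5 -> Saturday (Mon=0 ... Sun=6)
Days before February (Jan): 31 days
Weekday index = (5 + 31) mod 7 = 1

Tuesday


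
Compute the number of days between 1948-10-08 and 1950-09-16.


From 1948-10-08 to 1950-09-16
1948-10-08: days before October = 31 + 29 + 31 + 30 + 31 + 30 + 31 + 31 + 30 = 274 (1948 is a leap year); day of year = 274 + 8 = 282
1950-09-16: days before September = 31 + 28 + 31 + 30 + 31 + 30 + 31 + 31 = 243 (1950 is not a leap year); day of year = 243 + 16 = 259
Rest of 1948: 366 - 282 = 84
Full years 1949 (365): 365
Total = 84 + 365 + 259 = 708

708 days


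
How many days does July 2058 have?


July 2058

31 days


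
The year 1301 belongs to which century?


Century = (year - 1) // 100 + 1
= (1301 - 1) // 100 + 1
= 1300 // 100 + 1
= 13 + 1

14th century


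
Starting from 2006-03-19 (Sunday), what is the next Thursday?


Current: Sunday
Target: Thursday
Days ahead: 4

Next Thursday: 2006-03-23


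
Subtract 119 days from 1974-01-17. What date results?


Start: 1974-01-17, subtract 119 days
Back 17 days from January 17 reaches December 31, 1973 -> 102 left
December 1973 has 31 days -> back to November 30, 1973 -> 71 left
November 1973 has 30 days -> back to October 31, 1973 -> 41 left
October 1973 has 31 days -> back to September 30, 1973 -> 10 left
September 1973: 30 - 10 = 20 -> lands on September 20

Result: 1973-09-20


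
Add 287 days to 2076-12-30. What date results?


Start: 2076-12-30, add 287 days
December 2076 has 31 days: 31 - 30 = 1 day to December 31 -> 286 left
January 2077 has 31 days -> 255 left
February 2077 has 28 days -> 227 left
March 2077 has 31 days -> 196 left
April 2077 has 30 days -> 166 left
May 2077 has 31 days -> 135 left
June 2077 has 30 days -> 105 left
July 2077 has 31 days -> 74 left
August 2077 has 31 days -> 43 left
September 2077 has 30 days -> 13 left
October 2077: 13 <= 31 -> lands on October 13

Result: 2077-10-13


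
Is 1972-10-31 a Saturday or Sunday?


Anchor: Jan 1, 1972. With p = 1972 - 1 = 1971: (p + p//4 - p//100 + p//400) mod 7 = (1971 + 492 - 19 + 4) mod 7 = 2448 mod 7 = 5 -> Saturday (Mon=0 ... Sun=6)
Day of year: 305; offset = 304
Weekday index = (5 + 304) mod 7 = 1 -> Tuesday
Weekend days: Saturday, Sunday

No


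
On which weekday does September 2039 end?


September 2039 has 30 days
Anchor: Jan 1, 2039. With p = 2039 - 1 = 2038: (p + p//4 - p//100 + p//400) mod 7 = (2038 + 509 - 20 + 5) mod 7 = 2532 mod 7 = 5 -> Saturday (Mon=0 ... Sun=6)
Days before September (Jan-Aug): 243; September 1 index = (5 + 243) mod 7 = 3 -> Thursday
Last day offset: 30 - 1 = 29 days
Weekday index = (3 + 29) mod 7 = 4

Friday, September 30


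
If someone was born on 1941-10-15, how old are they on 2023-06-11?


Birth: 1941-10-15
Reference: 2023-06-11
Year difference: 2023 - 1941 = 82
Birthday not yet reached in 2023, subtract 1

81 years old


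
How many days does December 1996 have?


December 1996

31 days


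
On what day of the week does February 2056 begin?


Target: February 1, 2056
Anchor: Jan 1, 2056. With p = 2056 - 1 = 2055: (p + p//4 - p//100 + p//400) mod 7 = (2055 + 513 - 20 + 5) mod 7 = 2553 mod 7 = 5 -> Saturday (Mon=0 ... Sun=6)
Days before February (Jan): 31 days
Weekday index = (5 + 31) mod 7 = 1

Tuesday


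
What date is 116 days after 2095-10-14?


Start: 2095-10-14, add 116 days
October 2095 has 31 days: 31 - 14 = 17 days to October 31 -> 99 left
November 2095 has 30 days -> 69 left
December 2095 has 31 days -> 38 left
January 2096 has 31 days -> 7 left
February 2096: 7 <= 29 -> lands on February 7

Result: 2096-02-07


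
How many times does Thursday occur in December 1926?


December 1926 has 31 days
Anchor: Jan 1, 1926. With p = 1926 - 1 = 1925: (p + p//4 - p//100 + p//400) mod 7 = (1925 + 481 - 19 + 4) mod 7 = 2391 mod 7 = 4 -> Friday (Mon=0 ... Sun=6)
Days before December (Jan-Nov): 334; December 1 index = (4 + 334) mod 7 = 2 -> Wednesday
First Thursday is December 2
Thursdays: 2, 9, 16, 23, 30

5 Thursdays


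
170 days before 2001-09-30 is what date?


Start: 2001-09-30, subtract 170 days
Back 30 days from September 30 reaches August 31, 2001 -> 140 left
August 2001 has 31 days -> back to July 31, 2001 -> 109 left
July 2001 has 31 days -> back to June 30, 2001 -> 78 left
June 2001 has 30 days -> back to May 31, 2001 -> 48 left
May 2001 has 31 days -> back to April 30, 2001 -> 17 left
April 2001: 30 - 17 = 13 -> lands on April 13

Result: 2001-04-13


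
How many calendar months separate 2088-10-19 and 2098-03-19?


From October 2088 to March 2098
10 years * 12 = 120 months, minus 7 months = 113

113 months


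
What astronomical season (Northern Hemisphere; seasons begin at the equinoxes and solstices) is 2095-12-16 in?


Date: December 16
Astronomical Autumn (approx.; exact equinox/solstice day varies by year): September 22 to December 20
December 16 falls within the Autumn window

Autumn


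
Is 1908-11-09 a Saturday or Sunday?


Anchor: Jan 1, 1908. With p = 1908 - 1 = 1907: (p + p//4 - p//100 + p//400) mod 7 = (1907 + 476 - 19 + 4) mod 7 = 2368 mod 7 = 2 -> Wednesday (Mon=0 ... Sun=6)
Day of year: 314; offset = 313
Weekday index = (2 + 313) mod 7 = 0 -> Monday
Weekend days: Saturday, Sunday

No


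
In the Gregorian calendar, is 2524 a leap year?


Gregorian leap year rule: divisible by 4, but not by 100, unless also by 400.
2524 is divisible by 4 but not 100 -> leap year

Yes


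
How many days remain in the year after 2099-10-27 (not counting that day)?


Day of year: 300 of 365
Remaining = 365 - 300

65 days


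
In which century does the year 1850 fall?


Century = (year - 1) // 100 + 1
= (1850 - 1) // 100 + 1
= 1849 // 100 + 1
= 18 + 1

19th century


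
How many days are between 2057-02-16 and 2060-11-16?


From 2057-02-16 to 2060-11-16
2057-02-16: days before February = 31; day of year = 31 + 16 = 47
2060-11-16: days before November = 31 + 29 + 31 + 30 + 31 + 30 + 31 + 31 + 30 + 31 = 305 (2060 is a leap year); day of year = 305 + 16 = 321
Rest of 2057: 365 - 47 = 318
Full years 2058 (365), 2059 (365): 730
Total = 318 + 730 + 321 = 1369

1369 days


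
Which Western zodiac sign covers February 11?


Date: February 11
Conventional tropical zodiac dates: Aquarius from January 20 onward; Pisces starts February 19
February 11 falls within the Aquarius range

Aquarius


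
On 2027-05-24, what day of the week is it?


Date: May 24, 2027
Anchor: Jan 1, 2027. With p = 2027 - 1 = 2026: (p + p//4 - p//100 + p//400) mod 7 = (2026 + 506 - 20 + 5) mod 7 = 2517 mod 7 = 4 -> Friday (Mon=0 ... Sun=6)
Days before May (Jan-Apr): 120; offset = 120 + 24 - 1 = 143
Weekday index = (4 + 143) mod 7 = 0

Day of the week: Monday


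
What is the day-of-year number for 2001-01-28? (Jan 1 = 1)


Date: January 28, 2001
No months before January
Plus 28 days in January

Day of year: 28


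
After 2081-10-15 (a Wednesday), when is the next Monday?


Current: Wednesday
Target: Monday
Days ahead: 5

Next Monday: 2081-10-20


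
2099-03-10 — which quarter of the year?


Month: March (month 3)
Q1: Jan-Mar, Q2: Apr-Jun, Q3: Jul-Sep, Q4: Oct-Dec

Q1


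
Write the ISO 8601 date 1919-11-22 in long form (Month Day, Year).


ISO 1919-11-22 parses as year=1919, month=11, day=22
Month 11 -> November

November 22, 1919


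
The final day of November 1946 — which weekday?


November 1946 has 30 days
Anchor: Jan 1, 1946. With p = 1946 - 1 = 1945: (p + p//4 - p//100 + p//400) mod 7 = (1945 + 486 - 19 + 4) mod 7 = 2416 mod 7 = 1 -> Tuesday (Mon=0 ... Sun=6)
Days before November (Jan-Oct): 304; November 1 index = (1 + 304) mod 7 = 4 -> Friday
Last day offset: 30 - 1 = 29 days
Weekday index = (4 + 29) mod 7 = 5

Saturday, November 30


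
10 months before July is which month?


July is month 7
7 - 10 = -3; wrap: -3 + 12 = 9

September


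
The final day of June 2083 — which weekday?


June 2083 has 30 days
Anchor: Jan 1, 2083. With p = 2083 - 1 = 2082: (p + p//4 - p//100 + p//400) mod 7 = (2082 + 520 - 20 + 5) mod 7 = 2587 mod 7 = 4 -> Friday (Mon=0 ... Sun=6)
Days before June (Jan-May): 151; June 1 index = (4 + 151) mod 7 = 1 -> Tuesday
Last day offset: 30 - 1 = 29 days
Weekday index = (1 + 29) mod 7 = 2

Wednesday, June 30


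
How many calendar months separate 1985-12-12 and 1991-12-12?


From December 1985 to December 1991
6 years * 12 = 72 months = 72

72 months


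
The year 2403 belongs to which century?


Century = (year - 1) // 100 + 1
= (2403 - 1) // 100 + 1
= 2402 // 100 + 1
= 24 + 1

25th century


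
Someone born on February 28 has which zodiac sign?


Date: February 28
Conventional tropical zodiac dates: Pisces from February 19 onward; Aries starts March 21
February 28 falls within the Pisces range

Pisces


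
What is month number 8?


Month 8 of 12

August


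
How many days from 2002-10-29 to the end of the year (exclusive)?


Day of year: 302 of 365
Remaining = 365 - 302

63 days


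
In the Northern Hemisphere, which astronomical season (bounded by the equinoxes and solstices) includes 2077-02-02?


Date: February 2
Astronomical Winter (approx.; exact equinox/solstice day varies by year): December 21 to March 19
February 2 falls within the Winter window

Winter


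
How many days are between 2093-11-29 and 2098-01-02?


From 2093-11-29 to 2098-01-02
2093-11-29: days before November = 31 + 28 + 31 + 30 + 31 + 30 + 31 + 31 + 30 + 31 = 304 (2093 is not a leap year); day of year = 304 + 29 = 333
2098-01-02: day of year = 2
Rest of 2093: 365 - 333 = 32
Full years 2094 (365), 2095 (365), 2096 (366), 2097 (365): 1461
Total = 32 + 1461 + 2 = 1495

1495 days


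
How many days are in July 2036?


July 2036

31 days


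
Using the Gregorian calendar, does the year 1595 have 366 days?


Gregorian leap year rule: divisible by 4, but not by 100, unless also by 400.
1595 is not divisible by 4 -> not a leap year

No


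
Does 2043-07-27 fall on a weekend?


Anchor: Jan 1, 2043. With p = 2043 - 1 = 2042: (p + p//4 - p//100 + p//400) mod 7 = (2042 + 510 - 20 + 5) mod 7 = 2537 mod 7 = 3 -> Thursday (Mon=0 ... Sun=6)
Day of year: 208; offset = 207
Weekday index = (3 + 207) mod 7 = 0 -> Monday
Weekend days: Saturday, Sunday

No


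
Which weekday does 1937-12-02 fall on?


Date: December 2, 1937
Anchor: Jan 1, 1937. With p = 1937 - 1 = 1936: (p + p//4 - p//100 + p//400) mod 7 = (1936 + 484 - 19 + 4) mod 7 = 2405 mod 7 = 4 -> Friday (Mon=0 ... Sun=6)
Days before December (Jan-Nov): 334; offset = 334 + 2 - 1 = 335
Weekday index = (4 + 335) mod 7 = 3

Day of the week: Thursday


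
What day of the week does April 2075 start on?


Target: April 1, 2075
Anchor: Jan 1, 2075. With p = 2075 - 1 = 2074: (p + p//4 - p//100 + p//400) mod 7 = (2074 + 518 - 20 + 5) mod 7 = 2577 mod 7 = 1 -> Tuesday (Mon=0 ... Sun=6)
Days before April (Jan-Mar): 90 days
Weekday index = (1 + 90) mod 7 = 0

Monday


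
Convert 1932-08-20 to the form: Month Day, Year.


ISO 1932-08-20 parses as year=1932, month=08, day=20
Month 8 -> August

August 20, 1932


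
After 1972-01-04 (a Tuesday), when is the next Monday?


Current: Tuesday
Target: Monday
Days ahead: 6

Next Monday: 1972-01-10


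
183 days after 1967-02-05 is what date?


Start: 1967-02-05, add 183 days
February 1967 has 28 days: 28 - 5 = 23 days to February 28 -> 160 left
March 1967 has 31 days -> 129 left
April 1967 has 30 days -> 99 left
May 1967 has 31 days -> 68 left
June 1967 has 30 days -> 38 left
July 1967 has 31 days -> 7 left
August 1967: 7 <= 31 -> lands on August 7

Result: 1967-08-07


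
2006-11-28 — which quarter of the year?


Month: November (month 11)
Q1: Jan-Mar, Q2: Apr-Jun, Q3: Jul-Sep, Q4: Oct-Dec

Q4


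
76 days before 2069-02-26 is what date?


Start: 2069-02-26, subtract 76 days
Back 26 days from February 26 reaches January 31, 2069 -> 50 left
January 2069 has 31 days -> back to December 31, 2068 -> 19 left
December 2068: 31 - 19 = 12 -> lands on December 12

Result: 2068-12-12


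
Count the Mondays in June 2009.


June 2009 has 30 days
Anchor: Jan 1, 2009. With p = 2009 - 1 = 2008: (p + p//4 - p//100 + p//400) mod 7 = (2008 + 502 - 20 + 5) mod 7 = 2495 mod 7 = 3 -> Thursday (Mon=0 ... Sun=6)
Days before June (Jan-May): 151; June 1 index = (3 + 151) mod 7 = 0 -> Monday
First Monday is June 1
Mondays: 1, 8, 15, 22, 29

5 Mondays


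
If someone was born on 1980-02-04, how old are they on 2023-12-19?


Birth: 1980-02-04
Reference: 2023-12-19
Year difference: 2023 - 1980 = 43

43 years old


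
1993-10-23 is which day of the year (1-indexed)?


Date: October 23, 1993
Days in months 1 through 9: 273
Plus 23 days in October

Day of year: 296


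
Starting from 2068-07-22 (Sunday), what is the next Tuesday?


Current: Sunday
Target: Tuesday
Days ahead: 2

Next Tuesday: 2068-07-24


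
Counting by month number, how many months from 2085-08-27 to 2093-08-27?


From August 2085 to August 2093
8 years * 12 = 96 months = 96

96 months


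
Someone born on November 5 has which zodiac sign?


Date: November 5
Conventional tropical zodiac dates: Scorpio from October 23 onward; Sagittarius starts November 22
November 5 falls within the Scorpio range

Scorpio


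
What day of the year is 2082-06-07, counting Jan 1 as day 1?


Date: June 7, 2082
Days in months 1 through 5: 151
Plus 7 days in June

Day of year: 158


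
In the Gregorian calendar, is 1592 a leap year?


Gregorian leap year rule: divisible by 4, but not by 100, unless also by 400.
1592 is divisible by 4 but not 100 -> leap year

Yes


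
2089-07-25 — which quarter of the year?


Month: July (month 7)
Q1: Jan-Mar, Q2: Apr-Jun, Q3: Jul-Sep, Q4: Oct-Dec

Q3


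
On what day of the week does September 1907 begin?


Target: September 1, 1907
Anchor: Jan 1, 1907. With p = 1907 - 1 = 1906: (p + p//4 - p//100 + p//400) mod 7 = (1906 + 476 - 19 + 4) mod 7 = 2367 mod 7 = 1 -> Tuesday (Mon=0 ... Sun=6)
Days before September (Jan-Aug): 243 days
Weekday index = (1 + 243) mod 7 = 6

Sunday


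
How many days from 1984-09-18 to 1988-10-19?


From 1984-09-18 to 1988-10-19
1984-09-18: days before September = 31 + 29 + 31 + 30 + 31 + 30 + 31 + 31 = 244 (1984 is a leap year); day of year = 244 + 18 = 262
1988-10-19: days before October = 31 + 29 + 31 + 30 + 31 + 30 + 31 + 31 + 30 = 274 (1988 is a leap year); day of year = 274 + 19 = 293
Rest of 1984: 366 - 262 = 104
Full years 1985 (365), 1986 (365), 1987 (365): 1095
Total = 104 + 1095 + 293 = 1492

1492 days


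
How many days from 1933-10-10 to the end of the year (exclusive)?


Day of year: 283 of 365
Remaining = 365 - 283

82 days


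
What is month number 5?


Month 5 of 12

May


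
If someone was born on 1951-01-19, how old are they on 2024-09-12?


Birth: 1951-01-19
Reference: 2024-09-12
Year difference: 2024 - 1951 = 73

73 years old


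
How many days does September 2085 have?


September 2085

30 days


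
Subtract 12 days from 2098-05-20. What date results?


Start: 2098-05-20, subtract 12 days
20 - 12 = 8 stays within May 2098

Result: 2098-05-08


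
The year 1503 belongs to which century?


Century = (year - 1) // 100 + 1
= (1503 - 1) // 100 + 1
= 1502 // 100 + 1
= 15 + 1

16th century


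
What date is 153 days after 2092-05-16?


Start: 2092-05-16, add 153 days
May 2092 has 31 days: 31 - 16 = 15 days to May 31 -> 138 left
June 2092 has 30 days -> 108 left
July 2092 has 31 days -> 77 left
August 2092 has 31 days -> 46 left
September 2092 has 30 days -> 16 left
October 2092: 16 <= 31 -> lands on October 16

Result: 2092-10-16


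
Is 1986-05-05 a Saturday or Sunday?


Anchor: Jan 1, 1986. With p = 1986 - 1 = 1985: (p + p//4 - p//100 + p//400) mod 7 = (1985 + 496 - 19 + 4) mod 7 = 2466 mod 7 = 2 -> Wednesday (Mon=0 ... Sun=6)
Day of year: 125; offset = 124
Weekday index = (2 + 124) mod 7 = 0 -> Monday
Weekend days: Saturday, Sunday

No


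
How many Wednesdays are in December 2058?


December 2058 has 31 days
Anchor: Jan 1, 2058. With p = 2058 - 1 = 2057: (p + p//4 - p//100 + p//400) mod 7 = (2057 + 514 - 20 + 5) mod 7 = 2556 mod 7 = 1 -> Tuesday (Mon=0 ... Sun=6)
Days before December (Jan-Nov): 334; December 1 index = (1 + 334) mod 7 = 6 -> Sunday
First Wednesday is December 4
Wednesdays: 4, 11, 18, 25

4 Wednesdays


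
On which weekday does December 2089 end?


December 2089 has 31 days
Anchor: Jan 1, 2089. With p = 2089 - 1 = 2088: (p + p//4 - p//100 + p//400) mod 7 = (2088 + 522 - 20 + 5) mod 7 = 2595 mod 7 = 5 -> Saturday (Mon=0 ... Sun=6)
Days before December (Jan-Nov): 334; December 1 index = (5 + 334) mod 7 = 3 -> Thursday
Last day offset: 31 - 1 = 30 days
Weekday index = (3 + 30) mod 7 = 5

Saturday, December 31


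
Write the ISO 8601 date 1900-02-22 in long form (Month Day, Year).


ISO 1900-02-22 parses as year=1900, month=02, day=22
Month 2 -> February

February 22, 1900


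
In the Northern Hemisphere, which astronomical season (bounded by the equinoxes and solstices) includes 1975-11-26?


Date: November 26
Astronomical Autumn (approx.; exact equinox/solstice day varies by year): September 22 to December 20
November 26 falls within the Autumn window

Autumn


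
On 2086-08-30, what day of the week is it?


Date: August 30, 2086
Anchor: Jan 1, 2086. With p = 2086 - 1 = 2085: (p + p//4 - p//100 + p//400) mod 7 = (2085 + 521 - 20 + 5) mod 7 = 2591 mod 7 = 1 -> Tuesday (Mon=0 ... Sun=6)
Days before August (Jan-Jul): 212; offset = 212 + 30 - 1 = 241
Weekday index = (1 + 241) mod 7 = 4

Day of the week: Friday


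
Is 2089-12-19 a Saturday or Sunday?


Anchor: Jan 1, 2089. With p = 2089 - 1 = 2088: (p + p//4 - p//100 + p//400) mod 7 = (2088 + 522 - 20 + 5) mod 7 = 2595 mod 7 = 5 -> Saturday (Mon=0 ... Sun=6)
Day of year: 353; offset = 352
Weekday index = (5 + 352) mod 7 = 0 -> Monday
Weekend days: Saturday, Sunday

No


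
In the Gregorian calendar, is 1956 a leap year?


Gregorian leap year rule: divisible by 4, but not by 100, unless also by 400.
1956 is divisible by 4 but not 100 -> leap year

Yes


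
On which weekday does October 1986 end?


October 1986 has 31 days
Anchor: Jan 1, 1986. With p = 1986 - 1 = 1985: (p + p//4 - p//100 + p//400) mod 7 = (1985 + 496 - 19 + 4) mod 7 = 2466 mod 7 = 2 -> Wednesday (Mon=0 ... Sun=6)
Days before October (Jan-Sep): 273; October 1 index = (2 + 273) mod 7 = 2 -> Wednesday
Last day offset: 31 - 1 = 30 days
Weekday index = (2 + 30) mod 7 = 4

Friday, October 31


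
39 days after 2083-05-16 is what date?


Start: 2083-05-16, add 39 days
May 2083 has 31 days: 31 - 16 = 15 days to May 31 -> 24 left
June 2083: 24 <= 30 -> lands on June 24

Result: 2083-06-24


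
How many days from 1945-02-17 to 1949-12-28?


From 1945-02-17 to 1949-12-28
1945-02-17: days before February = 31; day of year = 31 + 17 = 48
1949-12-28: days before December = 31 + 28 + 31 + 30 + 31 + 30 + 31 + 31 + 30 + 31 + 30 = 334 (1949 is not a leap year); day of year = 334 + 28 = 362
Rest of 1945: 365 - 48 = 317
Full years 1946 (365), 1947 (365), 1948 (366): 1096
Total = 317 + 1096 + 362 = 1775

1775 days


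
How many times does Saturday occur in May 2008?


May 2008 has 31 days
Anchor: Jan 1, 2008. With p = 2008 - 1 = 2007: (p + p//4 - p//100 + p//400) mod 7 = (2007 + 501 - 20 + 5) mod 7 = 2493 mod 7 = 1 -> Tuesday (Mon=0 ... Sun=6)
Days before May (Jan-Apr): 121; May 1 index = (1 + 121) mod 7 = 3 -> Thursday
First Saturday is May 3
Saturdays: 3, 10, 17, 24, 31

5 Saturdays


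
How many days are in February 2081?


February 2081 (leap year: no)

28 days


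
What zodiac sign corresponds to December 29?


Date: December 29
Conventional tropical zodiac dates: Capricorn from December 22 onward; Aquarius starts January 20
December 29 falls within the Capricorn range

Capricorn


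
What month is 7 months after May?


May is month 5
5 + 7 = 12

December


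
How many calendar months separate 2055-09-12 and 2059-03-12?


From September 2055 to March 2059
4 years * 12 = 48 months, minus 6 months = 42

42 months


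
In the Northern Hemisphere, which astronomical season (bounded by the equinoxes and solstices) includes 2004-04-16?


Date: April 16
Astronomical Spring (approx.; exact equinox/solstice day varies by year): March 20 to June 20
April 16 falls within the Spring window

Spring


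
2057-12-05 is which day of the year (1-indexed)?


Date: December 5, 2057
Days in months 1 through 11: 334
Plus 5 days in December

Day of year: 339


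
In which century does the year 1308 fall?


Century = (year - 1) // 100 + 1
= (1308 - 1) // 100 + 1
= 1307 // 100 + 1
= 13 + 1

14th century


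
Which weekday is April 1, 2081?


Target: April 1, 2081
Anchor: Jan 1, 2081. With p = 2081 - 1 = 2080: (p + p//4 - p//100 + p//400) mod 7 = (2080 + 520 - 20 + 5) mod 7 = 2585 mod 7 = 2 -> Wednesday (Mon=0 ... Sun=6)
Days before April (Jan-Mar): 90 days
Weekday index = (2 + 90) mod 7 = 1

Tuesday


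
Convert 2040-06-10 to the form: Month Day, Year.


ISO 2040-06-10 parses as year=2040, month=06, day=10
Month 6 -> June

June 10, 2040


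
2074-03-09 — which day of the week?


Date: March 9, 2074
Anchor: Jan 1, 2074. With p = 2074 - 1 = 2073: (p + p//4 - p//100 + p//400) mod 7 = (2073 + 518 - 20 + 5) mod 7 = 2576 mod 7 = 0 -> Monday (Mon=0 ... Sun=6)
Days before March (Jan-Feb): 59; offset = 59 + 9 - 1 = 67
Weekday index = (0 + 67) mod 7 = 4

Day of the week: Friday


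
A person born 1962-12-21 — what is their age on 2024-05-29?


Birth: 1962-12-21
Reference: 2024-05-29
Year difference: 2024 - 1962 = 62
Birthday not yet reached in 2024, subtract 1

61 years old


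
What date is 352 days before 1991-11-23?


Start: 1991-11-23, subtract 352 days
Back 23 days from November 23 reaches October 31, 1991 -> 329 left
October 1991 has 31 days -> back to September 30, 1991 -> 298 left
September 1991 has 30 days -> back to August 31, 1991 -> 268 left
August 1991 has 31 days -> back to July 31, 1991 -> 237 left
July 1991 has 31 days -> back to June 30, 1991 -> 206 left
June 1991 has 30 days -> back to May 31, 1991 -> 176 left
May 1991 has 31 days -> back to April 30, 1991 -> 145 left
April 1991 has 30 days -> back to March 31, 1991 -> 115 left
March 1991 has 31 days -> back to February 28, 1991 -> 84 left
February 1991 has 28 days -> back to January 31, 1991 -> 56 left
January 1991 has 31 days -> back to December 31, 1990 -> 25 left
December 1990: 31 - 25 = 6 -> lands on December 6

Result: 1990-12-06


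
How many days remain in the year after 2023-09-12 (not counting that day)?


Day of year: 255 of 365
Remaining = 365 - 255

110 days


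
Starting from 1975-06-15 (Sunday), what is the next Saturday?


Current: Sunday
Target: Saturday
Days ahead: 6

Next Saturday: 1975-06-21


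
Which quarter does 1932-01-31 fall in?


Month: January (month 1)
Q1: Jan-Mar, Q2: Apr-Jun, Q3: Jul-Sep, Q4: Oct-Dec

Q1


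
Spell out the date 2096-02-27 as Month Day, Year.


ISO 2096-02-27 parses as year=2096, month=02, day=27
Month 2 -> February

February 27, 2096


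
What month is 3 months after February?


February is month 2
2 + 3 = 5

May


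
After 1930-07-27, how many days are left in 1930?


Day of year: 208 of 365
Remaining = 365 - 208

157 days


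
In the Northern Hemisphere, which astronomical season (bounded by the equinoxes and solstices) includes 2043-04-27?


Date: April 27
Astronomical Spring (approx.; exact equinox/solstice day varies by year): March 20 to June 20
April 27 falls within the Spring window

Spring


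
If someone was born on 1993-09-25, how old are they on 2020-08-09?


Birth: 1993-09-25
Reference: 2020-08-09
Year difference: 2020 - 1993 = 27
Birthday not yet reached in 2020, subtract 1

26 years old


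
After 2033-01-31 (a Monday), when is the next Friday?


Current: Monday
Target: Friday
Days ahead: 4

Next Friday: 2033-02-04


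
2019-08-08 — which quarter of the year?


Month: August (month 8)
Q1: Jan-Mar, Q2: Apr-Jun, Q3: Jul-Sep, Q4: Oct-Dec

Q3


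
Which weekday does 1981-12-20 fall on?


Date: December 20, 1981
Anchor: Jan 1, 1981. With p = 1981 - 1 = 1980: (p + p//4 - p//100 + p//400) mod 7 = (1980 + 495 - 19 + 4) mod 7 = 2460 mod 7 = 3 -> Thursday (Mon=0 ... Sun=6)
Days before December (Jan-Nov): 334; offset = 334 + 20 - 1 = 353
Weekday index = (3 + 353) mod 7 = 6

Day of the week: Sunday


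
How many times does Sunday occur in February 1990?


February 1990 has 28 days
Anchor: Jan 1, 1990. With p = 1990 - 1 = 1989: (p + p//4 - p//100 + p//400) mod 7 = (1989 + 497 - 19 + 4) mod 7 = 2471 mod 7 = 0 -> Monday (Mon=0 ... Sun=6)
Days before February (Jan): 31; February 1 index = (0 + 31) mod 7 = 3 -> Thursday
First Sunday is February 4
Sundays: 4, 11, 18, 25

4 Sundays


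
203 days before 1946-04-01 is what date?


Start: 1946-04-01, subtract 203 days
Back 1 day from April 1 reaches March 31, 1946 -> 202 left
March 1946 has 31 days -> back to February 28, 1946 -> 171 left
February 1946 has 28 days -> back to January 31, 1946 -> 143 left
January 1946 has 31 days -> back to December 31, 1945 -> 112 left
December 1945 has 31 days -> back to November 30, 1945 -> 81 left
November 1945 has 30 days -> back to October 31, 1945 -> 51 left
October 1945 has 31 days -> back to September 30, 1945 -> 20 left
September 1945: 30 - 20 = 10 -> lands on September 10

Result: 1945-09-10


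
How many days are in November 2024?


November 2024

30 days


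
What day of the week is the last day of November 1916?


November 1916 has 30 days
Anchor: Jan 1, 1916. With p = 1916 - 1 = 1915: (p + p//4 - p//100 + p//400) mod 7 = (1915 + 478 - 19 + 4) mod 7 = 2378 mod 7 = 5 -> Saturday (Mon=0 ... Sun=6)
Days before November (Jan-Oct): 305; November 1 index = (5 + 305) mod 7 = 2 -> Wednesday
Last day offset: 30 - 1 = 29 days
Weekday index = (2 + 29) mod 7 = 3

Thursday, November 30


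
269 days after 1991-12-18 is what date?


Start: 1991-12-18, add 269 days
December 1991 has 31 days: 31 - 18 = 13 days to December 31 -> 256 left
January 1992 has 31 days -> 225 left
February 1992 has 29 days -> 196 left
March 1992 has 31 days -> 165 left
April 1992 has 30 days -> 135 left
May 1992 has 31 days -> 104 left
June 1992 has 30 days -> 74 left
July 1992 has 31 days -> 43 left
August 1992 has 31 days -> 12 left
September 1992: 12 <= 30 -> lands on September 12

Result: 1992-09-12


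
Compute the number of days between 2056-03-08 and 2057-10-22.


From 2056-03-08 to 2057-10-22
2056-03-08: days before March = 31 + 29 = 60 (2056 is a leap year); day of year = 60 + 8 = 68
2057-10-22: days before October = 31 + 28 + 31 + 30 + 31 + 30 + 31 + 31 + 30 = 273 (2057 is not a leap year); day of year = 273 + 22 = 295
Rest of 2056: 366 - 68 = 298
Total = 298 + 295 = 593

593 days


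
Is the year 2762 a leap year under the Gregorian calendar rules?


Gregorian leap year rule: divisible by 4, but not by 100, unless also by 400.
2762 is not divisible by 4 -> not a leap year

No


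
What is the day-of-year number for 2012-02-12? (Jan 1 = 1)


Date: February 12, 2012
Days in months 1 through 1: 31
Plus 12 days in February

Day of year: 43


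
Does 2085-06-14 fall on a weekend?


Anchor: Jan 1, 2085. With p = 2085 - 1 = 2084: (p + p//4 - p//100 + p//400) mod 7 = (2084 + 521 - 20 + 5) mod 7 = 2590 mod 7 = 0 -> Monday (Mon=0 ... Sun=6)
Day of year: 165; offset = 164
Weekday index = (0 + 164) mod 7 = 3 -> Thursday
Weekend days: Saturday, Sunday

No


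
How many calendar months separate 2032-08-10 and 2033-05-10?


From August 2032 to May 2033
1 year * 12 = 12 months, minus 3 months = 9

9 months


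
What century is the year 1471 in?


Century = (year - 1) // 100 + 1
= (1471 - 1) // 100 + 1
= 1470 // 100 + 1
= 14 + 1

15th century


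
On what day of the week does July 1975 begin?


Target: July 1, 1975
Anchor: Jan 1, 1975. With p = 1975 - 1 = 1974: (p + p//4 - p//100 + p//400) mod 7 = (1974 + 493 - 19 + 4) mod 7 = 2452 mod 7 = 2 -> Wednesday (Mon=0 ... Sun=6)
Days before July (Jan-Jun): 181 days
Weekday index = (2 + 181) mod 7 = 1

Tuesday


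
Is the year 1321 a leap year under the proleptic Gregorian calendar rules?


Gregorian leap year rule: divisible by 4, but not by 100, unless also by 400.
1321 is not divisible by 4 -> not a leap year

No


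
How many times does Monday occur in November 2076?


November 2076 has 30 days
Anchor: Jan 1, 2076. With p = 2076 - 1 = 2075: (p + p//4 - p//100 + p//400) mod 7 = (2075 + 518 - 20 + 5) mod 7 = 2578 mod 7 = 2 -> Wednesday (Mon=0 ... Sun=6)
Days before November (Jan-Oct): 305; November 1 index = (2 + 305) mod 7 = 6 -> Sunday
First Monday is November 2
Mondays: 2, 9, 16, 23, 30

5 Mondays


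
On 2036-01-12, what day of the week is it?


Date: January 12, 2036
Anchor: Jan 1, 2036. With p = 2036 - 1 = 2035: (p + p//4 - p//100 + p//400) mod 7 = (2035 + 508 - 20 + 5) mod 7 = 2528 mod 7 = 1 -> Tuesday (Mon=0 ... Sun=6)
Days into year = 12 - 1 = 11
Weekday index = (1 + 11) mod 7 = 5

Day of the week: Saturday


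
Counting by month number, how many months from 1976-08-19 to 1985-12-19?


From August 1976 to December 1985
9 years * 12 = 108 months, plus 4 months = 112

112 months


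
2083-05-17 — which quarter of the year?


Month: May (month 5)
Q1: Jan-Mar, Q2: Apr-Jun, Q3: Jul-Sep, Q4: Oct-Dec

Q2


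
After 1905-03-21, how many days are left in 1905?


Day of year: 80 of 365
Remaining = 365 - 80

285 days


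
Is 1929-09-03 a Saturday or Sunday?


Anchor: Jan 1, 1929. With p = 1929 - 1 = 1928: (p + p//4 - p//100 + p//400) mod 7 = (1928 + 482 - 19 + 4) mod 7 = 2395 mod 7 = 1 -> Tuesday (Mon=0 ... Sun=6)
Day of year: 246; offset = 245
Weekday index = (1 + 245) mod 7 = 1 -> Tuesday
Weekend days: Saturday, Sunday

No


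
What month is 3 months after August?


August is month 8
8 + 3 = 11

November


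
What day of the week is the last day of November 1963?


November 1963 has 30 days
Anchor: Jan 1, 1963. With p = 1963 - 1 = 1962: (p + p//4 - p//100 + p//400) mod 7 = (1962 + 490 - 19 + 4) mod 7 = 2437 mod 7 = 1 -> Tuesday (Mon=0 ... Sun=6)
Days before November (Jan-Oct): 304; November 1 index = (1 + 304) mod 7 = 4 -> Friday
Last day offset: 30 - 1 = 29 days
Weekday index = (4 + 29) mod 7 = 5

Saturday, November 30


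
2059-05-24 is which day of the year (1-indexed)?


Date: May 24, 2059
Days in months 1 through 4: 120
Plus 24 days in May

Day of year: 144


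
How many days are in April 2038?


April 2038

30 days


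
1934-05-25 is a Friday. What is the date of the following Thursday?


Current: Friday
Target: Thursday
Days ahead: 6

Next Thursday: 1934-05-31


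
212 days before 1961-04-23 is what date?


Start: 1961-04-23, subtract 212 days
Back 23 days from April 23 reaches March 31, 1961 -> 189 left
March 1961 has 31 days -> back to February 28, 1961 -> 158 left
February 1961 has 28 days -> back to January 31, 1961 -> 130 left
January 1961 has 31 days -> back to December 31, 1960 -> 99 left
December 1960 has 31 days -> back to November 30, 1960 -> 68 left
November 1960 has 30 days -> back to October 31, 1960 -> 38 left
October 1960 has 31 days -> back to September 30, 1960 -> 7 left
September 1960: 30 - 7 = 23 -> lands on September 23

Result: 1960-09-23


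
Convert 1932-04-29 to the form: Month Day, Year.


ISO 1932-04-29 parses as year=1932, month=04, day=29
Month 4 -> April

April 29, 1932


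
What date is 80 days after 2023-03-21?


Start: 2023-03-21, add 80 days
March 2023 has 31 days: 31 - 21 = 10 days to March 31 -> 70 left
April 2023 has 30 days -> 40 left
May 2023 has 31 days -> 9 left
June 2023: 9 <= 30 -> lands on June 9

Result: 2023-06-09


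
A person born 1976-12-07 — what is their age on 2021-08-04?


Birth: 1976-12-07
Reference: 2021-08-04
Year difference: 2021 - 1976 = 45
Birthday not yet reached in 2021, subtract 1

44 years old


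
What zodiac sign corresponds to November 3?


Date: November 3
Conventional tropical zodiac dates: Scorpio from October 23 onward; Sagittarius starts November 22
November 3 falls within the Scorpio range

Scorpio


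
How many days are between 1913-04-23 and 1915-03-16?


From 1913-04-23 to 1915-03-16
1913-04-23: days before April = 31 + 28 + 31 = 90 (1913 is not a leap year); day of year = 90 + 23 = 113
1915-03-16: days before March = 31 + 28 = 59 (1915 is not a leap year); day of year = 59 + 16 = 75
Rest of 1913: 365 - 113 = 252
Full years 1914 (365): 365
Total = 252 + 365 + 75 = 692

692 days


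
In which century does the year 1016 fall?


Century = (year - 1) // 100 + 1
= (1016 - 1) // 100 + 1
= 1015 // 100 + 1
= 10 + 1

11th century


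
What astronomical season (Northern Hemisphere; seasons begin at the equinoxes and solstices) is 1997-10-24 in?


Date: October 24
Astronomical Autumn (approx.; exact equinox/solstice day varies by year): September 22 to December 20
October 24 falls within the Autumn window

Autumn


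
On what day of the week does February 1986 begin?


Target: February 1, 1986
Anchor: Jan 1, 1986. With p = 1986 - 1 = 1985: (p + p//4 - p//100 + p//400) mod 7 = (1985 + 496 - 19 + 4) mod 7 = 2466 mod 7 = 2 -> Wednesday (Mon=0 ... Sun=6)
Days before February (Jan): 31 days
Weekday index = (2 + 31) mod 7 = 5

Saturday


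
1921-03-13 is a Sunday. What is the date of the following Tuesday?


Current: Sunday
Target: Tuesday
Days ahead: 2

Next Tuesday: 1921-03-15


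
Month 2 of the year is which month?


Month 2 of 12

February


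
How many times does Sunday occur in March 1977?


March 1977 has 31 days
Anchor: Jan 1, 1977. With p = 1977 - 1 = 1976: (p + p//4 - p//100 + p//400) mod 7 = (1976 + 494 - 19 + 4) mod 7 = 2455 mod 7 = 5 -> Saturday (Mon=0 ... Sun=6)
Days before March (Jan-Feb): 59; March 1 index = (5 + 59) mod 7 = 1 -> Tuesday
First Sunday is March 6
Sundays: 6, 13, 20, 27

4 Sundays
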